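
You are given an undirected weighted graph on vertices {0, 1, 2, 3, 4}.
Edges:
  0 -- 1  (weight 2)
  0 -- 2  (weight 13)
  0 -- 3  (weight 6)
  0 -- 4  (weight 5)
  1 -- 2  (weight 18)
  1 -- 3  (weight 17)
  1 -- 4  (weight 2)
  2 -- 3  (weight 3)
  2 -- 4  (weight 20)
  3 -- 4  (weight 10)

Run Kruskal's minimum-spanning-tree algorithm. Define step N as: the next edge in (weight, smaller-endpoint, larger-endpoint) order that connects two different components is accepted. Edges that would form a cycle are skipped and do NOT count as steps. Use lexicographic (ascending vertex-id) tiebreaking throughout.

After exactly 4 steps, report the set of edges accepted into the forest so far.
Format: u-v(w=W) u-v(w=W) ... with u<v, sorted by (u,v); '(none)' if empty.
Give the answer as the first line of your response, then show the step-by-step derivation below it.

0-1(w=2) 0-3(w=6) 1-4(w=2) 2-3(w=3)

step 1: add edge 0-1 (w=2); MST = {0-1(w=2)}
step 2: add edge 1-4 (w=2); MST = {0-1(w=2) 1-4(w=2)}
step 3: add edge 2-3 (w=3); MST = {0-1(w=2) 1-4(w=2) 2-3(w=3)}
step 4: add edge 0-3 (w=6); MST = {0-1(w=2) 0-3(w=6) 1-4(w=2) 2-3(w=3)}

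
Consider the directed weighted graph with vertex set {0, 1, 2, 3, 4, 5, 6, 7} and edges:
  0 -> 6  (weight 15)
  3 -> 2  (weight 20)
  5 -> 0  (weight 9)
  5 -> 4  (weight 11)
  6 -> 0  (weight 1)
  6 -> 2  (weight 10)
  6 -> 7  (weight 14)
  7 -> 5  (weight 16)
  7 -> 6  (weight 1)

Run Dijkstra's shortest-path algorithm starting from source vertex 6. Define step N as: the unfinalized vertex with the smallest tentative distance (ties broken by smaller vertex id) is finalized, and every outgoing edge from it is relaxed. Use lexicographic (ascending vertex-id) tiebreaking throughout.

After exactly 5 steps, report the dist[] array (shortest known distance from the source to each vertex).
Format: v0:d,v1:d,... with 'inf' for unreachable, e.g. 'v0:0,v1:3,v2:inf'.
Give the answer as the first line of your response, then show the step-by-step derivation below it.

v0:1,v1:inf,v2:10,v3:inf,v4:41,v5:30,v6:0,v7:14

step 1: dist = v0:1,v1:inf,v2:10,v3:inf,v4:inf,v5:inf,v6:0,v7:14
step 2: dist = v0:1,v1:inf,v2:10,v3:inf,v4:inf,v5:inf,v6:0,v7:14
step 3: dist = v0:1,v1:inf,v2:10,v3:inf,v4:inf,v5:inf,v6:0,v7:14
step 4: dist = v0:1,v1:inf,v2:10,v3:inf,v4:inf,v5:30,v6:0,v7:14
step 5: dist = v0:1,v1:inf,v2:10,v3:inf,v4:41,v5:30,v6:0,v7:14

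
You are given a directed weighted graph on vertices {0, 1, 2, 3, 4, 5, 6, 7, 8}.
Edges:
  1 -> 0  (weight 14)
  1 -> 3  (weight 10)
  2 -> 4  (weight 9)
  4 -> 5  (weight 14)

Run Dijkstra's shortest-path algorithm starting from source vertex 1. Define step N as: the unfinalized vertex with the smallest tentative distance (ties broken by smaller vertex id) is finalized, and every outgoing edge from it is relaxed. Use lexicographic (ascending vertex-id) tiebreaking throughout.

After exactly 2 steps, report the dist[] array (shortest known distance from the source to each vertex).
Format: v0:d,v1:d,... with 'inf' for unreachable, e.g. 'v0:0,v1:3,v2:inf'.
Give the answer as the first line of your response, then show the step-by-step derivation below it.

v0:14,v1:0,v2:inf,v3:10,v4:inf,v5:inf,v6:inf,v7:inf,v8:inf

step 1: dist = v0:14,v1:0,v2:inf,v3:10,v4:inf,v5:inf,v6:inf,v7:inf,v8:inf
step 2: dist = v0:14,v1:0,v2:inf,v3:10,v4:inf,v5:inf,v6:inf,v7:inf,v8:inf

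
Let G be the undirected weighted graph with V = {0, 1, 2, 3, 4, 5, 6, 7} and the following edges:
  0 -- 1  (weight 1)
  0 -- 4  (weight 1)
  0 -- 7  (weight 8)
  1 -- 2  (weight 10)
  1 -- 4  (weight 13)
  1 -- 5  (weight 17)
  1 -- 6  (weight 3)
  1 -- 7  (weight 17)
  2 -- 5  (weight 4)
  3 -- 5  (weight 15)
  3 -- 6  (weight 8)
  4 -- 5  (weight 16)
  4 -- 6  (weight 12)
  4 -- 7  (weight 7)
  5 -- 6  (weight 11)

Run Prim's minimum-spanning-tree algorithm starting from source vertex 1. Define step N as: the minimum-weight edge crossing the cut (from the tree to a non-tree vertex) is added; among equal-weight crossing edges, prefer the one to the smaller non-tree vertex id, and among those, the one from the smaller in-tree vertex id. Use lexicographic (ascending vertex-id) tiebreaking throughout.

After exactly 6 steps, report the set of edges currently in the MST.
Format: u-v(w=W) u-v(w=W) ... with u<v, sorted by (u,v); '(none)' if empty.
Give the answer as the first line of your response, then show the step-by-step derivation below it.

0-1(w=1) 0-4(w=1) 1-2(w=10) 1-6(w=3) 3-6(w=8) 4-7(w=7)

step 1: add edge 0-1 (w=1); MST = {0-1(w=1)}
step 2: add edge 0-4 (w=1); MST = {0-1(w=1) 0-4(w=1)}
step 3: add edge 1-6 (w=3); MST = {0-1(w=1) 0-4(w=1) 1-6(w=3)}
step 4: add edge 4-7 (w=7); MST = {0-1(w=1) 0-4(w=1) 1-6(w=3) 4-7(w=7)}
step 5: add edge 3-6 (w=8); MST = {0-1(w=1) 0-4(w=1) 1-6(w=3) 3-6(w=8) 4-7(w=7)}
step 6: add edge 1-2 (w=10); MST = {0-1(w=1) 0-4(w=1) 1-2(w=10) 1-6(w=3) 3-6(w=8) 4-7(w=7)}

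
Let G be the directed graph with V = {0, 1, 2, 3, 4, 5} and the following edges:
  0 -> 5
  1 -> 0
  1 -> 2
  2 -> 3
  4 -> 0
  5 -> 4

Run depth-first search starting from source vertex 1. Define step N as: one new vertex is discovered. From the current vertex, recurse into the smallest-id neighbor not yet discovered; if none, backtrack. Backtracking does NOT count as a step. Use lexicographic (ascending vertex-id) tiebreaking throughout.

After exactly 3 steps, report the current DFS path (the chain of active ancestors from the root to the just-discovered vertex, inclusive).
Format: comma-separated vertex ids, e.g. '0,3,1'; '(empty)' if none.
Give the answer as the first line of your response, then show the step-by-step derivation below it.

1,0,5

step 1: discover 1; path=1; order=1
step 2: discover 0; path=1>0; order=1,0
step 3: discover 5; path=1>0>5; order=1,0,5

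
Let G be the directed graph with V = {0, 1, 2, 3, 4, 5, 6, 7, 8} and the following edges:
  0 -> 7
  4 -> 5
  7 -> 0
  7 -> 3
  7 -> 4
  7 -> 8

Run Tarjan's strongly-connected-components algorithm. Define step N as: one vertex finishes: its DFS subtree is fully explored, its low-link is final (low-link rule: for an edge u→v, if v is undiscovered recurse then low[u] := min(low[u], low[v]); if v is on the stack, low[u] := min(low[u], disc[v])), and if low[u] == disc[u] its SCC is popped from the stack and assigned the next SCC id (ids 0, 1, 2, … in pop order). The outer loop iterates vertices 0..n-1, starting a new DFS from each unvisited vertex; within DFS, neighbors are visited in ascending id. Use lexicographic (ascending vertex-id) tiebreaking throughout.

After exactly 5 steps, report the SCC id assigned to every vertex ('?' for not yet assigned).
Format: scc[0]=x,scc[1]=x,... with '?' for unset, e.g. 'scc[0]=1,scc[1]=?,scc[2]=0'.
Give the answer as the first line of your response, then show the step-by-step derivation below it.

scc[0]=?,scc[1]=?,scc[2]=?,scc[3]=0,scc[4]=2,scc[5]=1,scc[6]=?,scc[7]=?,scc[8]=3

step 1: low=(low[0]=0,low[1]=?,low[2]=?,low[3]=2,low[4]=?,low[5]=?,low[6]=?,low[7]=0,low[8]=?); scc=(scc[0]=?,scc[1]=?,scc[2]=?,scc[3]=0,scc[4]=?,scc[5]=?,scc[6]=?,scc[7]=?,scc[8]=?)
step 2: low=(low[0]=0,low[1]=?,low[2]=?,low[3]=2,low[4]=3,low[5]=4,low[6]=?,low[7]=0,low[8]=?); scc=(scc[0]=?,scc[1]=?,scc[2]=?,scc[3]=0,scc[4]=?,scc[5]=1,scc[6]=?,scc[7]=?,scc[8]=?)
step 3: low=(low[0]=0,low[1]=?,low[2]=?,low[3]=2,low[4]=3,low[5]=4,low[6]=?,low[7]=0,low[8]=?); scc=(scc[0]=?,scc[1]=?,scc[2]=?,scc[3]=0,scc[4]=2,scc[5]=1,scc[6]=?,scc[7]=?,scc[8]=?)
step 4: low=(low[0]=0,low[1]=?,low[2]=?,low[3]=2,low[4]=3,low[5]=4,low[6]=?,low[7]=0,low[8]=5); scc=(scc[0]=?,scc[1]=?,scc[2]=?,scc[3]=0,scc[4]=2,scc[5]=1,scc[6]=?,scc[7]=?,scc[8]=3)
step 5: low=(low[0]=0,low[1]=?,low[2]=?,low[3]=2,low[4]=3,low[5]=4,low[6]=?,low[7]=0,low[8]=5); scc=(scc[0]=?,scc[1]=?,scc[2]=?,scc[3]=0,scc[4]=2,scc[5]=1,scc[6]=?,scc[7]=?,scc[8]=3)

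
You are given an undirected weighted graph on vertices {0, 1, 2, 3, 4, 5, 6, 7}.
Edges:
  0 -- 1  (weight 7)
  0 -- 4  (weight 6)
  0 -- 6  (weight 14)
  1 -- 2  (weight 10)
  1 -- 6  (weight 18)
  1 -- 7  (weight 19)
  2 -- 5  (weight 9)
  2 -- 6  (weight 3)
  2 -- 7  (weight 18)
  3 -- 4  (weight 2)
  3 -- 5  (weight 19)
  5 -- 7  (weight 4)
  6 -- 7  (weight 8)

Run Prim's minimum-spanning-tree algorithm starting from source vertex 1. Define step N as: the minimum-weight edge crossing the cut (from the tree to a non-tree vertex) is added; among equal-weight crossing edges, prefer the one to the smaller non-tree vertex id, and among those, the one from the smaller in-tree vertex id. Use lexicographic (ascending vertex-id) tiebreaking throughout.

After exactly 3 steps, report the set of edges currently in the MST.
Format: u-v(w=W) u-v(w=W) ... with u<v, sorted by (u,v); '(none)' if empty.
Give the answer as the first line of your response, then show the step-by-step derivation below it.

0-1(w=7) 0-4(w=6) 3-4(w=2)

step 1: add edge 0-1 (w=7); MST = {0-1(w=7)}
step 2: add edge 0-4 (w=6); MST = {0-1(w=7) 0-4(w=6)}
step 3: add edge 3-4 (w=2); MST = {0-1(w=7) 0-4(w=6) 3-4(w=2)}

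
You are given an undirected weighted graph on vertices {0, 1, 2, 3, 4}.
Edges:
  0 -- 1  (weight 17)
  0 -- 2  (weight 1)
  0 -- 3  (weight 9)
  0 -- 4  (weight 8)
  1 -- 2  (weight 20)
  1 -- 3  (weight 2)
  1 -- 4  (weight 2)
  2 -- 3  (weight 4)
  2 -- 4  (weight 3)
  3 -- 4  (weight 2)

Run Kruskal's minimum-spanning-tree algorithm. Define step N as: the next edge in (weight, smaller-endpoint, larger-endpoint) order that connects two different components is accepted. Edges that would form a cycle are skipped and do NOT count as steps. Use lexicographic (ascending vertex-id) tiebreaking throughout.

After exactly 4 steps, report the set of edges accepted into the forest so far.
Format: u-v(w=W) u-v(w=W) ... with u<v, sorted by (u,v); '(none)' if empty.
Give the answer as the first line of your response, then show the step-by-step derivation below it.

0-2(w=1) 1-3(w=2) 1-4(w=2) 2-4(w=3)

step 1: add edge 0-2 (w=1); MST = {0-2(w=1)}
step 2: add edge 1-3 (w=2); MST = {0-2(w=1) 1-3(w=2)}
step 3: add edge 1-4 (w=2); MST = {0-2(w=1) 1-3(w=2) 1-4(w=2)}
step 4: add edge 2-4 (w=3); MST = {0-2(w=1) 1-3(w=2) 1-4(w=2) 2-4(w=3)}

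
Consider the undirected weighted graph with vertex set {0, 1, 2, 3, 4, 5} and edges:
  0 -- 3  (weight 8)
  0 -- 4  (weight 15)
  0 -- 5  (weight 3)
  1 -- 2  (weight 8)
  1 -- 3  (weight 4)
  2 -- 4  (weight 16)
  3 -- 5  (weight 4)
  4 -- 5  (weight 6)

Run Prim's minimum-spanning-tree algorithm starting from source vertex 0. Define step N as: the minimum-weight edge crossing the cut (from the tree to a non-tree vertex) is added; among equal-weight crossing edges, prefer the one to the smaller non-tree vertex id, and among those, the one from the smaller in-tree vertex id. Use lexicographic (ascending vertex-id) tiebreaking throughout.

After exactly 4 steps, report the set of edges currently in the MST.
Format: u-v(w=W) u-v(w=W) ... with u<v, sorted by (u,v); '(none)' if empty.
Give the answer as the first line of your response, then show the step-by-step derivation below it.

0-5(w=3) 1-3(w=4) 3-5(w=4) 4-5(w=6)

step 1: add edge 0-5 (w=3); MST = {0-5(w=3)}
step 2: add edge 3-5 (w=4); MST = {0-5(w=3) 3-5(w=4)}
step 3: add edge 1-3 (w=4); MST = {0-5(w=3) 1-3(w=4) 3-5(w=4)}
step 4: add edge 4-5 (w=6); MST = {0-5(w=3) 1-3(w=4) 3-5(w=4) 4-5(w=6)}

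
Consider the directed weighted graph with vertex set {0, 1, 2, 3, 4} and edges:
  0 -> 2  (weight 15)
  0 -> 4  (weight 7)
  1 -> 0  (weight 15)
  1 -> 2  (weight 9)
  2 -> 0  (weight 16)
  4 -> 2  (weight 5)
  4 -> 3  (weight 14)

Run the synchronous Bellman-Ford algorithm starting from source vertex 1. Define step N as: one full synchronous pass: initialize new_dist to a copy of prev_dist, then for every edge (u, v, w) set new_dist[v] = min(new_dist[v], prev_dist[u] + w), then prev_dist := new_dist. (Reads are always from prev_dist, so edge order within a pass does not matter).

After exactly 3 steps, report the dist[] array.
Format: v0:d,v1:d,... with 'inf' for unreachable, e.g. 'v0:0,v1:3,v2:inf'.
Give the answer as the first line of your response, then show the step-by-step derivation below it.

v0:15,v1:0,v2:9,v3:36,v4:22

step 1: dist = v0:15,v1:0,v2:9,v3:inf,v4:inf
step 2: dist = v0:15,v1:0,v2:9,v3:inf,v4:22
step 3: dist = v0:15,v1:0,v2:9,v3:36,v4:22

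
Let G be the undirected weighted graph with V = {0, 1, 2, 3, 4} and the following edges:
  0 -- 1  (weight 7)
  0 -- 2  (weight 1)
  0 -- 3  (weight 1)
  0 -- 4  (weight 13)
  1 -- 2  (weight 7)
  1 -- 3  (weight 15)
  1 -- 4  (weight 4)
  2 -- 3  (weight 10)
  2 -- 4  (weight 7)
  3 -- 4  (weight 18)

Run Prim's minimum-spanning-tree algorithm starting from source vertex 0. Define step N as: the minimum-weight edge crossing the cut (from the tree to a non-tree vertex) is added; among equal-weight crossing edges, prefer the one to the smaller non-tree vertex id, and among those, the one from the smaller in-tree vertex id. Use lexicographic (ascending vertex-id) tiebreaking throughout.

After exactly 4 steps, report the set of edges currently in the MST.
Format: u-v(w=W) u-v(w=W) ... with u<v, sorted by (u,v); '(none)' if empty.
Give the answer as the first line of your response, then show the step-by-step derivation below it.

0-1(w=7) 0-2(w=1) 0-3(w=1) 1-4(w=4)

step 1: add edge 0-2 (w=1); MST = {0-2(w=1)}
step 2: add edge 0-3 (w=1); MST = {0-2(w=1) 0-3(w=1)}
step 3: add edge 0-1 (w=7); MST = {0-1(w=7) 0-2(w=1) 0-3(w=1)}
step 4: add edge 1-4 (w=4); MST = {0-1(w=7) 0-2(w=1) 0-3(w=1) 1-4(w=4)}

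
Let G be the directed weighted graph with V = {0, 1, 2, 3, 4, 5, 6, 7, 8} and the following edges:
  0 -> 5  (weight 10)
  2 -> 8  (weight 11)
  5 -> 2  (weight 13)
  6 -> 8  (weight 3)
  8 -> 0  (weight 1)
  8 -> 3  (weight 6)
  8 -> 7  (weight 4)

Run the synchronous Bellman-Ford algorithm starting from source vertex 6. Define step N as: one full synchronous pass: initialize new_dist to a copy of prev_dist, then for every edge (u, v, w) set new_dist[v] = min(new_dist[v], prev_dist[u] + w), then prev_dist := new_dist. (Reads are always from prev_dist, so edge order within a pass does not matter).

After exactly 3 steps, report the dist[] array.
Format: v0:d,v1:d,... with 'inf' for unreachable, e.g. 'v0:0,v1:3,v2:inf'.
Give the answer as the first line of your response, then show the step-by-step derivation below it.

v0:4,v1:inf,v2:inf,v3:9,v4:inf,v5:14,v6:0,v7:7,v8:3

step 1: dist = v0:inf,v1:inf,v2:inf,v3:inf,v4:inf,v5:inf,v6:0,v7:inf,v8:3
step 2: dist = v0:4,v1:inf,v2:inf,v3:9,v4:inf,v5:inf,v6:0,v7:7,v8:3
step 3: dist = v0:4,v1:inf,v2:inf,v3:9,v4:inf,v5:14,v6:0,v7:7,v8:3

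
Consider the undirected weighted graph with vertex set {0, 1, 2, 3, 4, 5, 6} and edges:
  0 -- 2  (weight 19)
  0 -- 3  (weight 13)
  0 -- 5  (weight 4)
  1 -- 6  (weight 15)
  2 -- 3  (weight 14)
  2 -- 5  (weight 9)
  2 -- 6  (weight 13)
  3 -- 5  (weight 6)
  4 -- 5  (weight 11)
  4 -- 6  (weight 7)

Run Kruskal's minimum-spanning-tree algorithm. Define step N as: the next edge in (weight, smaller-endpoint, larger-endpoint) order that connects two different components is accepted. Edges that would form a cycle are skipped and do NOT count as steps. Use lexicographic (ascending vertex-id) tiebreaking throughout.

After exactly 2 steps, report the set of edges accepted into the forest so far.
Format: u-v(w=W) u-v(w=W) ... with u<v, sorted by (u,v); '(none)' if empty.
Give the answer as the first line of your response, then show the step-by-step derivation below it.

0-5(w=4) 3-5(w=6)

step 1: add edge 0-5 (w=4); MST = {0-5(w=4)}
step 2: add edge 3-5 (w=6); MST = {0-5(w=4) 3-5(w=6)}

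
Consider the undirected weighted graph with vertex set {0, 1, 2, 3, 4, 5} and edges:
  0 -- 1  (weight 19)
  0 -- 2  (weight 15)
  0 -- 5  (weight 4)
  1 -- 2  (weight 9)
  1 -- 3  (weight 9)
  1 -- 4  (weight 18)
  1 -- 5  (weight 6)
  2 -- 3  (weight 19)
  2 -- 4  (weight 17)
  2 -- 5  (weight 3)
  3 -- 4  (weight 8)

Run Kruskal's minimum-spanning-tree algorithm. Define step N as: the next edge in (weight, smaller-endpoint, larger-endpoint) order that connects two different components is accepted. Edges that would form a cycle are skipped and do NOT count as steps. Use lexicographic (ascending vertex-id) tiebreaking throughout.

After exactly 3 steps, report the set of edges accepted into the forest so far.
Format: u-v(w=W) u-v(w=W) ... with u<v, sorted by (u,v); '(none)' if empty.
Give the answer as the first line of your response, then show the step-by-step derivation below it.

0-5(w=4) 1-5(w=6) 2-5(w=3)

step 1: add edge 2-5 (w=3); MST = {2-5(w=3)}
step 2: add edge 0-5 (w=4); MST = {0-5(w=4) 2-5(w=3)}
step 3: add edge 1-5 (w=6); MST = {0-5(w=4) 1-5(w=6) 2-5(w=3)}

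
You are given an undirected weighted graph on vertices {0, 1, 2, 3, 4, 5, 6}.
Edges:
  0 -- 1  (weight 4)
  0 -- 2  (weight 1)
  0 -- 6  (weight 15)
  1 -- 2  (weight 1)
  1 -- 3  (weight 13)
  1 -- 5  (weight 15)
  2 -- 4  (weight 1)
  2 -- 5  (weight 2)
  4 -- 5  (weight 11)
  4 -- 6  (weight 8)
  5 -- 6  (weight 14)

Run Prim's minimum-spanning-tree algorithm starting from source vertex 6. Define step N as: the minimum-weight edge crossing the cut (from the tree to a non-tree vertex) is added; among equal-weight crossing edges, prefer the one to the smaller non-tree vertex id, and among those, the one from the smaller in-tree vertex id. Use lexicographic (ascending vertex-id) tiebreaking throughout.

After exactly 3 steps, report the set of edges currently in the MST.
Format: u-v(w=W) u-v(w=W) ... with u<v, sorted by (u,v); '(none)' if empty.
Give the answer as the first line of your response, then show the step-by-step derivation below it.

0-2(w=1) 2-4(w=1) 4-6(w=8)

step 1: add edge 4-6 (w=8); MST = {4-6(w=8)}
step 2: add edge 2-4 (w=1); MST = {2-4(w=1) 4-6(w=8)}
step 3: add edge 0-2 (w=1); MST = {0-2(w=1) 2-4(w=1) 4-6(w=8)}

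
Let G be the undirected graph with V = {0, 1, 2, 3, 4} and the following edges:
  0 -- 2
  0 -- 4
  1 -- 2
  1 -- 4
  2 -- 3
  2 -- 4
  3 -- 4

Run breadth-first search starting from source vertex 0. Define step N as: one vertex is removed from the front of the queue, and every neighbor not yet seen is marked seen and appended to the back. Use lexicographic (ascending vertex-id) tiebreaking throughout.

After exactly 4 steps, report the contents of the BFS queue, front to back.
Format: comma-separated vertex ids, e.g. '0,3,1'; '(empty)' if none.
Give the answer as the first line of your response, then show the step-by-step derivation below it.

3

step 1: dequeue 0; queue=[2,4]; order=0
step 2: dequeue 2; queue=[4,1,3]; order=0,2
step 3: dequeue 4; queue=[1,3]; order=0,2,4
step 4: dequeue 1; queue=[3]; order=0,2,4,1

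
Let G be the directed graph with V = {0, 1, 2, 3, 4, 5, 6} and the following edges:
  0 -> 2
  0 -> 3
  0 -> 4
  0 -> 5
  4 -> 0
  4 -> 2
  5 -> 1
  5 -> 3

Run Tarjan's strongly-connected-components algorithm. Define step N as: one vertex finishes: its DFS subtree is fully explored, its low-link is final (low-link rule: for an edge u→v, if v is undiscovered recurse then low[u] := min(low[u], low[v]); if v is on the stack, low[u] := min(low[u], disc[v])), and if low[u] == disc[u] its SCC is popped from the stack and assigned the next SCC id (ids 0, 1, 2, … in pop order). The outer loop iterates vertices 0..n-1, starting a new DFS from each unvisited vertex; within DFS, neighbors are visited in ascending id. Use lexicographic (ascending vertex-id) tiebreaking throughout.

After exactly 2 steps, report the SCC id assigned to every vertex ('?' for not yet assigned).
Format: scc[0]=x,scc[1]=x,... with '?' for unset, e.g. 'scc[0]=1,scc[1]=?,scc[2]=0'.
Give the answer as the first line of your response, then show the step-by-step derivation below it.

scc[0]=?,scc[1]=?,scc[2]=0,scc[3]=1,scc[4]=?,scc[5]=?,scc[6]=?

step 1: low=(low[0]=0,low[1]=?,low[2]=1,low[3]=?,low[4]=?,low[5]=?,low[6]=?); scc=(scc[0]=?,scc[1]=?,scc[2]=0,scc[3]=?,scc[4]=?,scc[5]=?,scc[6]=?)
step 2: low=(low[0]=0,low[1]=?,low[2]=1,low[3]=2,low[4]=?,low[5]=?,low[6]=?); scc=(scc[0]=?,scc[1]=?,scc[2]=0,scc[3]=1,scc[4]=?,scc[5]=?,scc[6]=?)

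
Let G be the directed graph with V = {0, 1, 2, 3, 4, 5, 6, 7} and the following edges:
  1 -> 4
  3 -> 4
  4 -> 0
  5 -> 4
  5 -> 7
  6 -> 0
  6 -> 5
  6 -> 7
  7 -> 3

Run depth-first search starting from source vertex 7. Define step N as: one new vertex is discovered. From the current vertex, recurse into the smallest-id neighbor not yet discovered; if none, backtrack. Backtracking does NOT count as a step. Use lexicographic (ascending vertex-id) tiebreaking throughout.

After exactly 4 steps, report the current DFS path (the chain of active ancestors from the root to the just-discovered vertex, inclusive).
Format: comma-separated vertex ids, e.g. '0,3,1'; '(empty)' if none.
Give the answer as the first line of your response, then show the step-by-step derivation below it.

7,3,4,0

step 1: discover 7; path=7; order=7
step 2: discover 3; path=7>3; order=7,3
step 3: discover 4; path=7>3>4; order=7,3,4
step 4: discover 0; path=7>3>4>0; order=7,3,4,0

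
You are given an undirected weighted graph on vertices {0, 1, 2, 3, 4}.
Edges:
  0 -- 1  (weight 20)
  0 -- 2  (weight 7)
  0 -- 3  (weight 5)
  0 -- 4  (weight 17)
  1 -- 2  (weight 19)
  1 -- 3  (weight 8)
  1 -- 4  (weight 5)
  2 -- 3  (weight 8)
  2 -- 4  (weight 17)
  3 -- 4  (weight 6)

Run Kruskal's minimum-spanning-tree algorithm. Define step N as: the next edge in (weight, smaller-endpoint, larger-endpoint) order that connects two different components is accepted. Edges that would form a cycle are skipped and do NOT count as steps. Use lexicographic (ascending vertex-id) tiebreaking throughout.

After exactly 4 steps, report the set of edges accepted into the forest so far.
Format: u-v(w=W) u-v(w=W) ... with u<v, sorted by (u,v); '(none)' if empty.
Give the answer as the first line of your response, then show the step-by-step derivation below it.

0-2(w=7) 0-3(w=5) 1-4(w=5) 3-4(w=6)

step 1: add edge 0-3 (w=5); MST = {0-3(w=5)}
step 2: add edge 1-4 (w=5); MST = {0-3(w=5) 1-4(w=5)}
step 3: add edge 3-4 (w=6); MST = {0-3(w=5) 1-4(w=5) 3-4(w=6)}
step 4: add edge 0-2 (w=7); MST = {0-2(w=7) 0-3(w=5) 1-4(w=5) 3-4(w=6)}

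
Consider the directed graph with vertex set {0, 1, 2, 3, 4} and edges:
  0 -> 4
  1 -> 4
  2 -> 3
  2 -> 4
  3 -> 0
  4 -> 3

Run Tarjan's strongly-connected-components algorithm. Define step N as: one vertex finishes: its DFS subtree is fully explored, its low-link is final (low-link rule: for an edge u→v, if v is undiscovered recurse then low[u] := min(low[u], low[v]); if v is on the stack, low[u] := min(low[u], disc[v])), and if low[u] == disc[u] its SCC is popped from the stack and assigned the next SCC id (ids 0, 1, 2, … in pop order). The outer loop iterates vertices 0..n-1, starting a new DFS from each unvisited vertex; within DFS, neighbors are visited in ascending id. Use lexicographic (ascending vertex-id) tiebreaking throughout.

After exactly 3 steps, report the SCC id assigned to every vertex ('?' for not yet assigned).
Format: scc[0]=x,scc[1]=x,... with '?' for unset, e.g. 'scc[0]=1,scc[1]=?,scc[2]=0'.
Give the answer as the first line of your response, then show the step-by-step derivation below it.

scc[0]=0,scc[1]=?,scc[2]=?,scc[3]=0,scc[4]=0

step 1: low=(low[0]=0,low[1]=?,low[2]=?,low[3]=0,low[4]=1); scc=(scc[0]=?,scc[1]=?,scc[2]=?,scc[3]=?,scc[4]=?)
step 2: low=(low[0]=0,low[1]=?,low[2]=?,low[3]=0,low[4]=0); scc=(scc[0]=?,scc[1]=?,scc[2]=?,scc[3]=?,scc[4]=?)
step 3: low=(low[0]=0,low[1]=?,low[2]=?,low[3]=0,low[4]=0); scc=(scc[0]=0,scc[1]=?,scc[2]=?,scc[3]=0,scc[4]=0)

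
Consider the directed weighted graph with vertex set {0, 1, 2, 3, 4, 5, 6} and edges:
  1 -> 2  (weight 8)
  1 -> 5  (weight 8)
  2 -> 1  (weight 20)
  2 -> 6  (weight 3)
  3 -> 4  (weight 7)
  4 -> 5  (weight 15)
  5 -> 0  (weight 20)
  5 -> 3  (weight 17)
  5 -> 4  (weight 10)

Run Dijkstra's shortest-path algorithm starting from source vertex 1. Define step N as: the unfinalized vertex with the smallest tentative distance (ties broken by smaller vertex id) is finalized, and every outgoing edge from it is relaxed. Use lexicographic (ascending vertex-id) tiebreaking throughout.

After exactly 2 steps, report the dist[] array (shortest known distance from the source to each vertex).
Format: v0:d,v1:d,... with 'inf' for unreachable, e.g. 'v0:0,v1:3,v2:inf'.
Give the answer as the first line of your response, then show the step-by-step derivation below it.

v0:inf,v1:0,v2:8,v3:inf,v4:inf,v5:8,v6:11

step 1: dist = v0:inf,v1:0,v2:8,v3:inf,v4:inf,v5:8,v6:inf
step 2: dist = v0:inf,v1:0,v2:8,v3:inf,v4:inf,v5:8,v6:11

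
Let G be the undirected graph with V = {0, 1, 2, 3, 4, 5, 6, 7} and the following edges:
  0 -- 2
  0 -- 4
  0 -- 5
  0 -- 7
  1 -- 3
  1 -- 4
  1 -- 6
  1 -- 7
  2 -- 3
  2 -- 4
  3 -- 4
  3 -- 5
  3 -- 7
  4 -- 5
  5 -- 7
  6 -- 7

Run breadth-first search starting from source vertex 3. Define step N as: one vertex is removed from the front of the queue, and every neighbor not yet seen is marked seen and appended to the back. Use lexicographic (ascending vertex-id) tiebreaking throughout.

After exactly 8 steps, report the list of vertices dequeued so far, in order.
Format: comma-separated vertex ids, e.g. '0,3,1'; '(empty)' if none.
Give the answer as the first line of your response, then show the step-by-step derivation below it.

3,1,2,4,5,7,6,0

step 1: dequeue 3; queue=[1,2,4,5,7]; order=3
step 2: dequeue 1; queue=[2,4,5,7,6]; order=3,1
step 3: dequeue 2; queue=[4,5,7,6,0]; order=3,1,2
step 4: dequeue 4; queue=[5,7,6,0]; order=3,1,2,4
step 5: dequeue 5; queue=[7,6,0]; order=3,1,2,4,5
step 6: dequeue 7; queue=[6,0]; order=3,1,2,4,5,7
step 7: dequeue 6; queue=[0]; order=3,1,2,4,5,7,6
step 8: dequeue 0; queue=[(empty)]; order=3,1,2,4,5,7,6,0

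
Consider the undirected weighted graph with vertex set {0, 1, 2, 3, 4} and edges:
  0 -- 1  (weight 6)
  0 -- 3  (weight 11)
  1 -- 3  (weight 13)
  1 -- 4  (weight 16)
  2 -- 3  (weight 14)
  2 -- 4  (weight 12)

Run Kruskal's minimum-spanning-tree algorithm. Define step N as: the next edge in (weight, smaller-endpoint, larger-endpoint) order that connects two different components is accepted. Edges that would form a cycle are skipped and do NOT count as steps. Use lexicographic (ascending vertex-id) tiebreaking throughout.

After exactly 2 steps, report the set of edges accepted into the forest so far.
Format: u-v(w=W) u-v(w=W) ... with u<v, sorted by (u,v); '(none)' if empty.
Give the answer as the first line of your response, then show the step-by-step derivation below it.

0-1(w=6) 0-3(w=11)

step 1: add edge 0-1 (w=6); MST = {0-1(w=6)}
step 2: add edge 0-3 (w=11); MST = {0-1(w=6) 0-3(w=11)}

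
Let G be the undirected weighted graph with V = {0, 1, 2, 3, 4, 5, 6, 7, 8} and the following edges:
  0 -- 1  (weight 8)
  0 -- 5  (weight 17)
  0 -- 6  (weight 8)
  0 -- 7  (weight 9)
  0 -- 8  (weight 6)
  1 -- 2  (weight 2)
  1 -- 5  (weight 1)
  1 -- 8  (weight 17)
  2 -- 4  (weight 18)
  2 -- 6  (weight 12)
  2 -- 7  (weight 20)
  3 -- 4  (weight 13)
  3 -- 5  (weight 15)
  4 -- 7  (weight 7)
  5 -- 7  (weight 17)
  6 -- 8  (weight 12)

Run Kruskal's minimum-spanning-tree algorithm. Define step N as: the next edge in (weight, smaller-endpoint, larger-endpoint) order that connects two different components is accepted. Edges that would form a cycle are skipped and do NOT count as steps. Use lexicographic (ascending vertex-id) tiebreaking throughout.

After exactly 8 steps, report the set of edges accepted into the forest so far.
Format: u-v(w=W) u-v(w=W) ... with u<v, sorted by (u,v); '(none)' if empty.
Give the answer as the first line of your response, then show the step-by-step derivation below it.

0-1(w=8) 0-6(w=8) 0-7(w=9) 0-8(w=6) 1-2(w=2) 1-5(w=1) 3-4(w=13) 4-7(w=7)

step 1: add edge 1-5 (w=1); MST = {1-5(w=1)}
step 2: add edge 1-2 (w=2); MST = {1-2(w=2) 1-5(w=1)}
step 3: add edge 0-8 (w=6); MST = {0-8(w=6) 1-2(w=2) 1-5(w=1)}
step 4: add edge 4-7 (w=7); MST = {0-8(w=6) 1-2(w=2) 1-5(w=1) 4-7(w=7)}
step 5: add edge 0-1 (w=8); MST = {0-1(w=8) 0-8(w=6) 1-2(w=2) 1-5(w=1) 4-7(w=7)}
step 6: add edge 0-6 (w=8); MST = {0-1(w=8) 0-6(w=8) 0-8(w=6) 1-2(w=2) 1-5(w=1) 4-7(w=7)}
step 7: add edge 0-7 (w=9); MST = {0-1(w=8) 0-6(w=8) 0-7(w=9) 0-8(w=6) 1-2(w=2) 1-5(w=1) 4-7(w=7)}
step 8: add edge 3-4 (w=13); MST = {0-1(w=8) 0-6(w=8) 0-7(w=9) 0-8(w=6) 1-2(w=2) 1-5(w=1) 3-4(w=13) 4-7(w=7)}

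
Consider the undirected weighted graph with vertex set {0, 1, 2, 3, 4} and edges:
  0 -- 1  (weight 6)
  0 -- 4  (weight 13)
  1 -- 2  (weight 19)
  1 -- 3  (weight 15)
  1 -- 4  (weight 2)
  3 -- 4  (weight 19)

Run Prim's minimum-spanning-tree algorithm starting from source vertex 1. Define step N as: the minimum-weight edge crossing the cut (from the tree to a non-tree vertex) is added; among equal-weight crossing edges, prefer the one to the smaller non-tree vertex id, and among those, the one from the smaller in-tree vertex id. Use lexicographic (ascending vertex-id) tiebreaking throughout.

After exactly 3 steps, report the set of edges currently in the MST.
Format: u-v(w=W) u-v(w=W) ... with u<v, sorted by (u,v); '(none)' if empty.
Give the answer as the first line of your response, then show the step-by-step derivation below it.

0-1(w=6) 1-3(w=15) 1-4(w=2)

step 1: add edge 1-4 (w=2); MST = {1-4(w=2)}
step 2: add edge 0-1 (w=6); MST = {0-1(w=6) 1-4(w=2)}
step 3: add edge 1-3 (w=15); MST = {0-1(w=6) 1-3(w=15) 1-4(w=2)}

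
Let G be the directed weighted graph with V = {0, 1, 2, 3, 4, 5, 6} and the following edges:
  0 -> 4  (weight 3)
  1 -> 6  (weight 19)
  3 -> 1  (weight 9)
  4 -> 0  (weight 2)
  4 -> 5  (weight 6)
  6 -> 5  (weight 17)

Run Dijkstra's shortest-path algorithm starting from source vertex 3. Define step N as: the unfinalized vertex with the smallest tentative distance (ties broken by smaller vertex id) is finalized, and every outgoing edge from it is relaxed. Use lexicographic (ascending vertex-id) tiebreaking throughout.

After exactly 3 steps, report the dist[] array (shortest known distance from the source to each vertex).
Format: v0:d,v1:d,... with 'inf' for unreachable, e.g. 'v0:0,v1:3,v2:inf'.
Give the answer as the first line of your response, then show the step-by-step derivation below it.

v0:inf,v1:9,v2:inf,v3:0,v4:inf,v5:45,v6:28

step 1: dist = v0:inf,v1:9,v2:inf,v3:0,v4:inf,v5:inf,v6:inf
step 2: dist = v0:inf,v1:9,v2:inf,v3:0,v4:inf,v5:inf,v6:28
step 3: dist = v0:inf,v1:9,v2:inf,v3:0,v4:inf,v5:45,v6:28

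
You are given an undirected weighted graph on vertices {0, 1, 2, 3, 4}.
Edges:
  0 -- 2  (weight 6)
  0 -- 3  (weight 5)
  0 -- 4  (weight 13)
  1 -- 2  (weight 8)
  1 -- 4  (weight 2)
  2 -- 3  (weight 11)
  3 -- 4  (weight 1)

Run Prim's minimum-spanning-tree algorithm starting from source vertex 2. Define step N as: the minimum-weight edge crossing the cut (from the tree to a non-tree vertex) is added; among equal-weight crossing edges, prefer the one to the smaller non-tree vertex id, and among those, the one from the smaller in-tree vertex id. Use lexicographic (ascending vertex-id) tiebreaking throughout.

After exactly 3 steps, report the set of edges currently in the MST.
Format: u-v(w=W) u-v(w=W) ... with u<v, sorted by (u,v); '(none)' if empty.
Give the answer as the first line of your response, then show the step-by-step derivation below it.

0-2(w=6) 0-3(w=5) 3-4(w=1)

step 1: add edge 0-2 (w=6); MST = {0-2(w=6)}
step 2: add edge 0-3 (w=5); MST = {0-2(w=6) 0-3(w=5)}
step 3: add edge 3-4 (w=1); MST = {0-2(w=6) 0-3(w=5) 3-4(w=1)}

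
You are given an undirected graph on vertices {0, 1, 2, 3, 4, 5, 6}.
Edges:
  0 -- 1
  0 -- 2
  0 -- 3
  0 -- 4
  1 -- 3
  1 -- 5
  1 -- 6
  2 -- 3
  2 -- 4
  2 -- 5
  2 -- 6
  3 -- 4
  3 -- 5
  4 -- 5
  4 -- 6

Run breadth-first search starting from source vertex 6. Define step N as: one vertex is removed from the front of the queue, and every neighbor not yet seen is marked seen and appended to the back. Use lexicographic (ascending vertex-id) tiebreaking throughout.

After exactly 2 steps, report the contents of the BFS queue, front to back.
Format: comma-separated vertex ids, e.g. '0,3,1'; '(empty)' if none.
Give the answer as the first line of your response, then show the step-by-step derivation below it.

2,4,0,3,5

step 1: dequeue 6; queue=[1,2,4]; order=6
step 2: dequeue 1; queue=[2,4,0,3,5]; order=6,1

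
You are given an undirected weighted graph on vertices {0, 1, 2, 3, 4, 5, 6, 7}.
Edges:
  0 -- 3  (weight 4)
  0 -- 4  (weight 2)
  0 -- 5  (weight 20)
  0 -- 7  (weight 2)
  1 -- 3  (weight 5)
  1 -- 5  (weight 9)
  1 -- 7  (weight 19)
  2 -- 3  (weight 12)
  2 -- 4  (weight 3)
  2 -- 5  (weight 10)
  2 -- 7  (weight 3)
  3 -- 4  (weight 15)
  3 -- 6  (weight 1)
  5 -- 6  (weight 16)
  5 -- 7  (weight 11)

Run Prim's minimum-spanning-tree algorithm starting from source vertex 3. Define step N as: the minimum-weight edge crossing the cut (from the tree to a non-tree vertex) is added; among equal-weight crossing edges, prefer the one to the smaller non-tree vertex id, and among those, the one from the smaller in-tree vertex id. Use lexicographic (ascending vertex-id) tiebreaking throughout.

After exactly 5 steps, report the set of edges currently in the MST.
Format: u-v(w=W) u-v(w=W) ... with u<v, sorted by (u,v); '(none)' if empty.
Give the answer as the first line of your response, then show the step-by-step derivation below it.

0-3(w=4) 0-4(w=2) 0-7(w=2) 2-4(w=3) 3-6(w=1)

step 1: add edge 3-6 (w=1); MST = {3-6(w=1)}
step 2: add edge 0-3 (w=4); MST = {0-3(w=4) 3-6(w=1)}
step 3: add edge 0-4 (w=2); MST = {0-3(w=4) 0-4(w=2) 3-6(w=1)}
step 4: add edge 0-7 (w=2); MST = {0-3(w=4) 0-4(w=2) 0-7(w=2) 3-6(w=1)}
step 5: add edge 2-4 (w=3); MST = {0-3(w=4) 0-4(w=2) 0-7(w=2) 2-4(w=3) 3-6(w=1)}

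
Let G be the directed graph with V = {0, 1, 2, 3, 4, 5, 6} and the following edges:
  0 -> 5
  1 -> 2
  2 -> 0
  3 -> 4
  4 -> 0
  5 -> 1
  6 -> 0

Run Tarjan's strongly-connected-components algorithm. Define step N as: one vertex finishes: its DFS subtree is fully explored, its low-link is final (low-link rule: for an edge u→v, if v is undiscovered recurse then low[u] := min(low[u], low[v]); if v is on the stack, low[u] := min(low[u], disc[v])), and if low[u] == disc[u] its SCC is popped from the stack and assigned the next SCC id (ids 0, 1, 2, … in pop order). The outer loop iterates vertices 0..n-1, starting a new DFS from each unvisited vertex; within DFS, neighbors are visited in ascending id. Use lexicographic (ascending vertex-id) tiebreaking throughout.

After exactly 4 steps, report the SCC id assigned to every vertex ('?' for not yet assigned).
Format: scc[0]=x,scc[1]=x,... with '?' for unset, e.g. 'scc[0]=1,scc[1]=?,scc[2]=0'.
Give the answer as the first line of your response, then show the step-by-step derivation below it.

scc[0]=0,scc[1]=0,scc[2]=0,scc[3]=?,scc[4]=?,scc[5]=0,scc[6]=?

step 1: low=(low[0]=0,low[1]=2,low[2]=0,low[3]=?,low[4]=?,low[5]=1,low[6]=?); scc=(scc[0]=?,scc[1]=?,scc[2]=?,scc[3]=?,scc[4]=?,scc[5]=?,scc[6]=?)
step 2: low=(low[0]=0,low[1]=0,low[2]=0,low[3]=?,low[4]=?,low[5]=1,low[6]=?); scc=(scc[0]=?,scc[1]=?,scc[2]=?,scc[3]=?,scc[4]=?,scc[5]=?,scc[6]=?)
step 3: low=(low[0]=0,low[1]=0,low[2]=0,low[3]=?,low[4]=?,low[5]=0,low[6]=?); scc=(scc[0]=?,scc[1]=?,scc[2]=?,scc[3]=?,scc[4]=?,scc[5]=?,scc[6]=?)
step 4: low=(low[0]=0,low[1]=0,low[2]=0,low[3]=?,low[4]=?,low[5]=0,low[6]=?); scc=(scc[0]=0,scc[1]=0,scc[2]=0,scc[3]=?,scc[4]=?,scc[5]=0,scc[6]=?)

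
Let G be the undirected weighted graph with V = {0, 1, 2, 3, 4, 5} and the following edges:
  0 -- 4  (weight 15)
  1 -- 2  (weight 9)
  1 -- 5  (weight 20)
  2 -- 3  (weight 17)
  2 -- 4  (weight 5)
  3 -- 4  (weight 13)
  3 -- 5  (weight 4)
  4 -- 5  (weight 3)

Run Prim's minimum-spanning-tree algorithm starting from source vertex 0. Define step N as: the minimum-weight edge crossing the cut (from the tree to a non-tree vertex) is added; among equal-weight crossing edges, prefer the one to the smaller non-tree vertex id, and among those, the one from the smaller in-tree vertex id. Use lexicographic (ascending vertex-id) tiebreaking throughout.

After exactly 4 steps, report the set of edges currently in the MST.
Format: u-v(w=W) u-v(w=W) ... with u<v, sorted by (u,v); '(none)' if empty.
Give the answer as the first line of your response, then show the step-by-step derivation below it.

0-4(w=15) 2-4(w=5) 3-5(w=4) 4-5(w=3)

step 1: add edge 0-4 (w=15); MST = {0-4(w=15)}
step 2: add edge 4-5 (w=3); MST = {0-4(w=15) 4-5(w=3)}
step 3: add edge 3-5 (w=4); MST = {0-4(w=15) 3-5(w=4) 4-5(w=3)}
step 4: add edge 2-4 (w=5); MST = {0-4(w=15) 2-4(w=5) 3-5(w=4) 4-5(w=3)}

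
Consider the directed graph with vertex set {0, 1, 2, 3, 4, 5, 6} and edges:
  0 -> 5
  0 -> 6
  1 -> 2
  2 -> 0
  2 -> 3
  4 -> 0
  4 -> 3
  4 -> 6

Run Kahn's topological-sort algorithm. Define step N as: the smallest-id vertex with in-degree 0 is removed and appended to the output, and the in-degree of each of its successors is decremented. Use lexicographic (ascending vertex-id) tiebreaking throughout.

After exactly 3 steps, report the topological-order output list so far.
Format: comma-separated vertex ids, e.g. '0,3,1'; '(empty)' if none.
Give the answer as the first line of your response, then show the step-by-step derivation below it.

1,2,4

step 1: output 1; order=[1]; indeg=(2,0,0,2,0,1,2)
step 2: output 2; order=[1,2]; indeg=(1,0,0,1,0,1,2)
step 3: output 4; order=[1,2,4]; indeg=(0,0,0,0,0,1,1)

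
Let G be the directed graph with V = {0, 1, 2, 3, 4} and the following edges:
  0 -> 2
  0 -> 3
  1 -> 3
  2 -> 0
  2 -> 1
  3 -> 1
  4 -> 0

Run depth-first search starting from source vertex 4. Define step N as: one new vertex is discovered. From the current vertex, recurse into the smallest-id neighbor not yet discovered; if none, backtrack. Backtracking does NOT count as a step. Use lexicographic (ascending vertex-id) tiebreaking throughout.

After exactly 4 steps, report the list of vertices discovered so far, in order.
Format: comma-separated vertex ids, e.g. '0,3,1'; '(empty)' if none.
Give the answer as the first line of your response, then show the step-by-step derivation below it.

4,0,2,1

step 1: discover 4; path=4; order=4
step 2: discover 0; path=4>0; order=4,0
step 3: discover 2; path=4>0>2; order=4,0,2
step 4: discover 1; path=4>0>2>1; order=4,0,2,1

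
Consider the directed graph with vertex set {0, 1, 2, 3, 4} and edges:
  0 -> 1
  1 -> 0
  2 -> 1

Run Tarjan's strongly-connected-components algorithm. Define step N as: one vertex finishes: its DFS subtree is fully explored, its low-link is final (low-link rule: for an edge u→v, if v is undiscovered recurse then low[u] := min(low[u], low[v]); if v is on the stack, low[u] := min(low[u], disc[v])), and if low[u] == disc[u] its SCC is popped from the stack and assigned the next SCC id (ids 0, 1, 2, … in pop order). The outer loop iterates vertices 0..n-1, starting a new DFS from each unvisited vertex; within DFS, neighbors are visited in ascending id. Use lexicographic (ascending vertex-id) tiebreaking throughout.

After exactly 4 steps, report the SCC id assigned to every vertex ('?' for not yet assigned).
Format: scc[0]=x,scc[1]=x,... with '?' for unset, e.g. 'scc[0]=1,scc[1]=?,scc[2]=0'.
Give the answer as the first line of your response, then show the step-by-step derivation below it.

scc[0]=0,scc[1]=0,scc[2]=1,scc[3]=2,scc[4]=?

step 1: low=(low[0]=0,low[1]=0,low[2]=?,low[3]=?,low[4]=?); scc=(scc[0]=?,scc[1]=?,scc[2]=?,scc[3]=?,scc[4]=?)
step 2: low=(low[0]=0,low[1]=0,low[2]=?,low[3]=?,low[4]=?); scc=(scc[0]=0,scc[1]=0,scc[2]=?,scc[3]=?,scc[4]=?)
step 3: low=(low[0]=0,low[1]=0,low[2]=2,low[3]=?,low[4]=?); scc=(scc[0]=0,scc[1]=0,scc[2]=1,scc[3]=?,scc[4]=?)
step 4: low=(low[0]=0,low[1]=0,low[2]=2,low[3]=3,low[4]=?); scc=(scc[0]=0,scc[1]=0,scc[2]=1,scc[3]=2,scc[4]=?)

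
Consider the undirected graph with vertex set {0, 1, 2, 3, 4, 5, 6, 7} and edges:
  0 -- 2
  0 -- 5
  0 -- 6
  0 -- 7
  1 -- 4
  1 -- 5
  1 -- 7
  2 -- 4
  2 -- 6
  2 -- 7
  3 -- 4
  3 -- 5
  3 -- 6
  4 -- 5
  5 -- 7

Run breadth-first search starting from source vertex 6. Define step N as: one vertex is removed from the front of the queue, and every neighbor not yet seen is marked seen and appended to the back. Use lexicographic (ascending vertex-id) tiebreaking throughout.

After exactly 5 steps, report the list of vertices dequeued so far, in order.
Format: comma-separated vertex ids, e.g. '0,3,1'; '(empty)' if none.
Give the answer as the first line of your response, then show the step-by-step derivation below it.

6,0,2,3,5

step 1: dequeue 6; queue=[0,2,3]; order=6
step 2: dequeue 0; queue=[2,3,5,7]; order=6,0
step 3: dequeue 2; queue=[3,5,7,4]; order=6,0,2
step 4: dequeue 3; queue=[5,7,4]; order=6,0,2,3
step 5: dequeue 5; queue=[7,4,1]; order=6,0,2,3,5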